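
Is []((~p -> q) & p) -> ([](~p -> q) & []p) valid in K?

Tableau for the negation ~([]((~p -> q) & p) -> ([](~p -> q) & []p)):
1. ~([]((~p -> q) & p) -> ([](~p -> q) & []p)), w0
2. []((~p -> q) & p), w0
3. ~([](~p -> q) & []p), w0
4. ~[](~p -> q), w0
5. ~(~p -> q), w1
6. ~p, w1
7. ~q, w1
8. (~p -> q) & p, w1
9. ~p -> q, w1
10. p, w1
Accessibility: w0Rw1
Branch closes: p and ~p both at w1.
All branches of the negation close; one closing branch shown above.

Valid in K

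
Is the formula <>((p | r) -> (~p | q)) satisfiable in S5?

1. <>((p | r) -> (~p | q)), 0
2. (p | r) -> (~p | q), 1   [<>-rule on 1: fresh world 1, 0R1]
3. ~p | q, 1   [->-rule on 2 (branches; this branch)]
4. q, 1   [|-rule on 3 (branches; this branch)]
Accessibility: 0R0, 0R1, 1R0, 1R1

Satisfiable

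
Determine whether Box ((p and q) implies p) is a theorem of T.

Valid

Tableau for the negation not Box ((p and q) implies p):
1. not Box ((p and q) implies p), u
2. not ((p and q) implies p), v
3. p and q, v
4. not p, v
5. p, v
6. q, v
Accessibility: uRu, uRv, vRv
Branch closes: p and not p both at v.
Every branch of the negation's tableau closes; the branch above is one of them.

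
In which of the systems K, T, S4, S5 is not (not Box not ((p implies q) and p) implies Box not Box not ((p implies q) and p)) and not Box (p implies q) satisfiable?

S4-tableau for the formula:
1. not (not Box not ((p implies q) and p) implies Box not Box not ((p implies q) and p)) and not Box (p implies q), 0
2. not (not Box not ((p implies q) and p) implies Box not Box not ((p implies q) and p)), 0   [and-rule on 1]
3. not Box (p implies q), 0   [and-rule on 1]
4. not Box not ((p implies q) and p), 0   [neg-implies-rule on 2]
5. not Box not Box not ((p implies q) and p), 0   [neg-implies-rule on 2]
6. not (p implies q), 1   [neg-Box-rule on 3: fresh world 1, 0R1]
7. p, 1   [neg-implies-rule on 6]
8. not q, 1   [neg-implies-rule on 6]
9. (p implies q) and p, 2   [neg-Box-rule on 4: fresh world 2, 0R2]
10. p implies q, 2   [and-rule on 9]
11. p, 2   [and-rule on 9]
12. q, 2   [implies-rule on 10 (branches; this branch)]
13. Box not ((p implies q) and p), 3   [neg-Box-rule on 5: fresh world 3, 0R3]
14. not ((p implies q) and p), 3   [Box-rule on 13 via 3R3]
15. not p, 3   [neg-and-rule on 14 (branches; this branch)]
Accessibility: 0R0, 0R1, 0R2, 0R3, 1R1, 2R2, 3R3
Complete open branch: satisfiable in S4, hence also in K, T (this S4-model is also a K-model and a T-model).
S5-tableau for the formula:
1. not (not Box not ((p implies q) and p) implies Box not Box not ((p implies q) and p)) and not Box (p implies q), 0
2. not (not Box not ((p implies q) and p) implies Box not Box not ((p implies q) and p)), 0   [and-rule on 1]
3. not Box (p implies q), 0   [and-rule on 1]
4. not Box not ((p implies q) and p), 0   [neg-implies-rule on 2]
5. not Box not Box not ((p implies q) and p), 0   [neg-implies-rule on 2]
6. not (p implies q), 1   [neg-Box-rule on 3: fresh world 1, 0R1]
7. p, 1   [neg-implies-rule on 6]
8. not q, 1   [neg-implies-rule on 6]
9. (p implies q) and p, 2   [neg-Box-rule on 4: fresh world 2, 0R2]
10. p implies q, 2   [and-rule on 9]
11. p, 2   [and-rule on 9]
12. q, 2   [implies-rule on 10 (branches; this branch)]
13. Box not ((p implies q) and p), 3   [neg-Box-rule on 5: fresh world 3, 0R3]
14. not ((p implies q) and p), 0   [Box-rule on 13 via 3R0]
15. not ((p implies q) and p), 1   [Box-rule on 13 via 3R1]
16. not ((p implies q) and p), 2   [Box-rule on 13 via 3R2]
17. not ((p implies q) and p), 3   [Box-rule on 13 via 3R3]
18. not (p implies q), 0   [neg-and-rule on 14 (branches; this branch)]
19. p, 0   [neg-implies-rule on 18]
20. not q, 0   [neg-implies-rule on 18]
21. not (p implies q), 2   [neg-and-rule on 16 (branches; this branch)]
22. not q, 2   [neg-implies-rule on 21]
Accessibility: 0R0, 0R1, 0R2, 0R3, 1R0, 1R1, 1R2, 1R3, 2R0, 2R1, 2R2, 2R3, 3R0, 3R1, 3R2, 3R3
Branch closes: q and not q both at 2.
Every branch closes (one shown): unsatisfiable in S5.

K, T, S4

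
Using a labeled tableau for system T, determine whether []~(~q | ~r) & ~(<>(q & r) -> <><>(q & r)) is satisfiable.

1. []~(~q | ~r) & ~(<>(q & r) -> <><>(q & r)), 0
2. []~(~q | ~r), 0
3. ~(<>(q & r) -> <><>(q & r)), 0
4. <>(q & r), 0
5. ~<><>(q & r), 0
6. ~(~q | ~r), 0
7. q, 0
8. r, 0
9. ~<>(q & r), 0
10. ~(q & r), 0
11. ~r, 0
Accessibility: 0R0
Branch closes: r and ~r both at 0.
Every branch closes; the branch above is one of them.

No, unsatisfiable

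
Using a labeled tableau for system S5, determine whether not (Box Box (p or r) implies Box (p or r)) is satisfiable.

1. not (Box Box (p or r) implies Box (p or r)), 0
2. Box Box (p or r), 0
3. not Box (p or r), 0
4. Box (p or r), 0
5. p or r, 0
6. r, 0
7. not (p or r), 1
8. not p, 1
9. not r, 1
10. Box (p or r), 1
11. p or r, 1
12. r, 1
Accessibility: 0R0, 0R1, 1R0, 1R1
Branch closes: r and not r both at 1.
(One branch shown.) All branches close.

Unsatisfiable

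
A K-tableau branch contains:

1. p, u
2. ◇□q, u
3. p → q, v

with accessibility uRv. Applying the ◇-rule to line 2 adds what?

a fresh world w with uRw, and □q at w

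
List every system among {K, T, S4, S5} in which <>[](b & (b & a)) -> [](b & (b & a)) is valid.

S5

S4-tableau for the negation ~(<>[](b & (b & a)) -> [](b & (b & a))):
1. ~(<>[](b & (b & a)) -> [](b & (b & a))), 0
2. <>[](b & (b & a)), 0
3. ~[](b & (b & a)), 0
4. [](b & (b & a)), 1
5. b & (b & a), 1
6. b, 1
7. b & a, 1
8. a, 1
9. ~(b & (b & a)), 2
10. ~(b & a), 2
11. ~a, 2
Accessibility: 0R0, 0R1, 0R2, 1R1, 2R2
Complete open branch: countermodel on an S4-frame, so not valid in S4, nor in K, T (the same frame is also a K-frame and a T-frame).
S5-tableau for the negation ~(<>[](b & (b & a)) -> [](b & (b & a))):
1. ~(<>[](b & (b & a)) -> [](b & (b & a))), 0
2. <>[](b & (b & a)), 0
3. ~[](b & (b & a)), 0
4. [](b & (b & a)), 1
5. b & (b & a), 0
6. b, 0
7. b & a, 0
8. a, 0
9. b & (b & a), 1
10. b, 1
11. b & a, 1
12. a, 1
13. ~(b & (b & a)), 2
14. b & (b & a), 2
15. b, 2
16. b & a, 2
17. a, 2
18. ~(b & a), 2
19. ~a, 2
Accessibility: 0R0, 0R1, 0R2, 1R0, 1R1, 1R2, 2R0, 2R1, 2R2
Branch closes: a and ~a both at 2.
Every branch closes (one shown): valid in S5.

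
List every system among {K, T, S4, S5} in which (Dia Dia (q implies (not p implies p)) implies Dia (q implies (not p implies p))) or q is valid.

K-tableau for the negation not ((Dia Dia (q implies (not p implies p)) implies Dia (q implies (not p implies p))) or q):
1. not ((Dia Dia (q implies (not p implies p)) implies Dia (q implies (not p implies p))) or q), u
2. not (Dia Dia (q implies (not p implies p)) implies Dia (q implies (not p implies p))), u
3. not q, u
4. Dia Dia (q implies (not p implies p)), u
5. not Dia (q implies (not p implies p)), u
6. Dia (q implies (not p implies p)), v
7. not (q implies (not p implies p)), v
8. q, v
9. not (not p implies p), v
10. not p, v
11. q implies (not p implies p), w
12. not p implies p, w
13. p, w
Accessibility: uRv, vRw
Complete open branch: countermodel on a K-frame, so not valid in K.
T-tableau for the negation not ((Dia Dia (q implies (not p implies p)) implies Dia (q implies (not p implies p))) or q):
1. not ((Dia Dia (q implies (not p implies p)) implies Dia (q implies (not p implies p))) or q), u
2. not (Dia Dia (q implies (not p implies p)) implies Dia (q implies (not p implies p))), u
3. not q, u
4. Dia Dia (q implies (not p implies p)), u
5. not Dia (q implies (not p implies p)), u
6. not (q implies (not p implies p)), u
7. q, u
8. not (not p implies p), u
Accessibility: uRu
Branch closes: q and not q both at u.
Every branch closes (one shown): valid in T, hence also in S4, S5 (every theorem of T is a theorem of S4 and S5).

T, S4, S5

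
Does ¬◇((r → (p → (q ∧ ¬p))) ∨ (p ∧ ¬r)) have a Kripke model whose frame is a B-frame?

Satisfiable

1. ¬◇((r → (p → (q ∧ ¬p))) ∨ (p ∧ ¬r)), w0
2. ¬((r → (p → (q ∧ ¬p))) ∨ (p ∧ ¬r)), w0
3. ¬(r → (p → (q ∧ ¬p))), w0
4. ¬(p ∧ ¬r), w0
5. r, w0
6. ¬(p → (q ∧ ¬p)), w0
7. p, w0
8. ¬(q ∧ ¬p), w0
Accessibility: w0Rw0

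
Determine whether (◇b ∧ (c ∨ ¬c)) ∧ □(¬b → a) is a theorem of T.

Not valid

Tableau for the negation ¬((◇b ∧ (c ∨ ¬c)) ∧ □(¬b → a)):
1. ¬((◇b ∧ (c ∨ ¬c)) ∧ □(¬b → a)), 0
2. ¬□(¬b → a), 0
3. ¬(¬b → a), 1
4. ¬b, 1
5. ¬a, 1
Accessibility: 0R0, 0R1, 1R1
The negation has an open branch (countermodel exists).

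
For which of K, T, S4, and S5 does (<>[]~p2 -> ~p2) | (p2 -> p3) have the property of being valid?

S5

S5-tableau for the negation ~((<>[]~p2 -> ~p2) | (p2 -> p3)):
1. ~((<>[]~p2 -> ~p2) | (p2 -> p3)), w0
2. ~(<>[]~p2 -> ~p2), w0
3. ~(p2 -> p3), w0
4. <>[]~p2, w0
5. p2, w0
6. ~p3, w0
7. []~p2, w1
8. ~p2, w0
Accessibility: w0Rw0, w0Rw1, w1Rw0, w1Rw1
Branch closes: p2 and ~p2 both at w0.
Every branch closes (one shown): valid in S5.
S4-tableau for the negation ~((<>[]~p2 -> ~p2) | (p2 -> p3)):
1. ~((<>[]~p2 -> ~p2) | (p2 -> p3)), w0
2. ~(<>[]~p2 -> ~p2), w0
3. ~(p2 -> p3), w0
4. <>[]~p2, w0
5. p2, w0
6. ~p3, w0
7. []~p2, w1
8. ~p2, w1
Accessibility: w0Rw0, w0Rw1, w1Rw1
Complete open branch: countermodel on an S4-frame, so not valid in S4, nor in K, T (the same frame is also a K-frame and a T-frame).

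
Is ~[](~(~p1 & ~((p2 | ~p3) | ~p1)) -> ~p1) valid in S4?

Invalid (countermodel exists)

Tableau for the negation [](~(~p1 & ~((p2 | ~p3) | ~p1)) -> ~p1):
1. [](~(~p1 & ~((p2 | ~p3) | ~p1)) -> ~p1), 0
2. ~(~p1 & ~((p2 | ~p3) | ~p1)) -> ~p1, 0   [[]-rule on 1 via 0R0]
3. ~p1, 0   [->-rule on 2 (branches; this branch)]
Accessibility: 0R0
The negation has an open branch (countermodel exists).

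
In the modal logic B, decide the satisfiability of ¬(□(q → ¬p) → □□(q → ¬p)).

Satisfiable

1. ¬(□(q → ¬p) → □□(q → ¬p)), u
2. □(q → ¬p), u
3. ¬□□(q → ¬p), u
4. q → ¬p, u
5. ¬p, u
6. ¬□(q → ¬p), v
7. q → ¬p, v
8. ¬p, v
9. ¬(q → ¬p), w
10. q, w
11. p, w
Accessibility: uRu, uRv, vRu, vRv, vRw, wRv, wRw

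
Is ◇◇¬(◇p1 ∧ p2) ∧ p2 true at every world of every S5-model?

Tableau for the negation ¬(◇◇¬(◇p1 ∧ p2) ∧ p2):
1. ¬(◇◇¬(◇p1 ∧ p2) ∧ p2), u
2. ¬p2, u
Accessibility: uRu
The negation has an open branch (countermodel exists).

No, not valid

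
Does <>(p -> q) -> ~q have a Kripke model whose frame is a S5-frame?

Yes, satisfiable

1. <>(p -> q) -> ~q, 0
2. ~q, 0
Accessibility: 0R0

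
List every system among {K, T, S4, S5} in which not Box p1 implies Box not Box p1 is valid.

S5

S5-tableau for the negation not (not Box p1 implies Box not Box p1):
1. not (not Box p1 implies Box not Box p1), u
2. not Box p1, u
3. not Box not Box p1, u
4. not p1, v
5. Box p1, w
6. p1, u
7. p1, v
Accessibility: uRu, uRv, uRw, vRu, vRv, vRw, wRu, wRv, wRw
Branch closes: p1 and not p1 both at v.
Every branch closes (one shown): valid in S5.
S4-tableau for the negation not (not Box p1 implies Box not Box p1):
1. not (not Box p1 implies Box not Box p1), u
2. not Box p1, u
3. not Box not Box p1, u
4. not p1, v
5. Box p1, w
6. p1, w
Accessibility: uRu, uRv, uRw, vRv, wRw
Complete open branch: countermodel on an S4-frame, so not valid in S4, nor in K, T (the same frame is also a K-frame and a T-frame).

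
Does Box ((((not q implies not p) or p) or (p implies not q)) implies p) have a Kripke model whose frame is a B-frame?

1. Box ((((not q implies not p) or p) or (p implies not q)) implies p), 0
2. (((not q implies not p) or p) or (p implies not q)) implies p, 0
3. p, 0
Accessibility: 0R0

Yes, satisfiable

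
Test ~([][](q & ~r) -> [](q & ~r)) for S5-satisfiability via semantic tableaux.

Unsatisfiable

1. ~([][](q & ~r) -> [](q & ~r)), w0
2. [][](q & ~r), w0
3. ~[](q & ~r), w0
4. [](q & ~r), w0
5. q & ~r, w0
6. q, w0
7. ~r, w0
8. ~(q & ~r), w1
9. [](q & ~r), w1
10. q & ~r, w1
11. q, w1
12. ~r, w1
13. r, w1
Accessibility: w0Rw0, w0Rw1, w1Rw0, w1Rw1
Branch closes: r and ~r both at w1.
Every branch closes; the branch above is one of them.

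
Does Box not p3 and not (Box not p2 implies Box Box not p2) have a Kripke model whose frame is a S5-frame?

No, unsatisfiable

1. Box not p3 and not (Box not p2 implies Box Box not p2), u
2. Box not p3, u
3. not (Box not p2 implies Box Box not p2), u
4. Box not p2, u
5. not Box Box not p2, u
6. not p3, u
7. not p2, u
8. not Box not p2, v
9. not p3, v
10. not p2, v
11. p2, w
12. not p3, w
13. not p2, w
Accessibility: uRu, uRv, uRw, vRu, vRv, vRw, wRu, wRv, wRw
Branch closes: p2 and not p2 both at w.
Every branch closes; the branch above is one of them.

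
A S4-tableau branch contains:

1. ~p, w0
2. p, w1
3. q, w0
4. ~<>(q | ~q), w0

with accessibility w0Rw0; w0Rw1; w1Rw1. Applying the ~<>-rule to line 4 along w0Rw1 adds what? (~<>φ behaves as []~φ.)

~<>φ behaves as []~φ: propagate the negated body to each accessible world.

~(q | ~q), w1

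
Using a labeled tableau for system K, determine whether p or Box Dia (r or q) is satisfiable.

Satisfiable (open branch found)

1. p or Box Dia (r or q), u
2. Box Dia (r or q), u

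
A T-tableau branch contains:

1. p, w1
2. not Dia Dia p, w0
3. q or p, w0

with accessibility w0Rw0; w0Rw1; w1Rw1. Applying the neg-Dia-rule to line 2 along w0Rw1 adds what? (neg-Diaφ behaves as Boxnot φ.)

not Dia p, w1

neg-Diaφ behaves as Boxnot φ: propagate the negated body to each accessible world.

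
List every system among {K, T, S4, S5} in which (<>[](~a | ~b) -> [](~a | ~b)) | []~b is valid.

S5-tableau for the negation ~((<>[](~a | ~b) -> [](~a | ~b)) | []~b):
1. ~((<>[](~a | ~b) -> [](~a | ~b)) | []~b), 0
2. ~(<>[](~a | ~b) -> [](~a | ~b)), 0
3. ~[]~b, 0
4. <>[](~a | ~b), 0
5. ~[](~a | ~b), 0
6. b, 1
7. [](~a | ~b), 2
8. ~a | ~b, 0
9. ~a | ~b, 1
10. ~a | ~b, 2
11. ~b, 0
12. ~a, 1
13. ~b, 2
14. ~(~a | ~b), 3
15. a, 3
16. b, 3
17. ~a | ~b, 3
18. ~b, 3
Accessibility: 0R0, 0R1, 0R2, 0R3, 1R0, 1R1, 1R2, 1R3, 2R0, 2R1, 2R2, 2R3, 3R0, 3R1, 3R2, 3R3
Branch closes: b and ~b both at 3.
Every branch closes (one shown): valid in S5.
S4-tableau for the negation ~((<>[](~a | ~b) -> [](~a | ~b)) | []~b):
1. ~((<>[](~a | ~b) -> [](~a | ~b)) | []~b), 0
2. ~(<>[](~a | ~b) -> [](~a | ~b)), 0
3. ~[]~b, 0
4. <>[](~a | ~b), 0
5. ~[](~a | ~b), 0
6. b, 1
7. [](~a | ~b), 2
8. ~a | ~b, 2
9. ~b, 2
10. ~(~a | ~b), 3
11. a, 3
12. b, 3
Accessibility: 0R0, 0R1, 0R2, 0R3, 1R1, 2R2, 3R3
Complete open branch: countermodel on an S4-frame, so not valid in S4, nor in K, T (the same frame is also a K-frame and a T-frame).

S5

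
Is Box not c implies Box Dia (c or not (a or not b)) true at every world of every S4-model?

Invalid (countermodel exists)

Tableau for the negation not (Box not c implies Box Dia (c or not (a or not b))):
1. not (Box not c implies Box Dia (c or not (a or not b))), w0
2. Box not c, w0   [neg-implies-rule on 1]
3. not Box Dia (c or not (a or not b)), w0   [neg-implies-rule on 1]
4. not c, w0   [Box-rule on 2 via w0Rw0]
5. not Dia (c or not (a or not b)), w1   [neg-Box-rule on 3: fresh world w1, w0Rw1]
6. not c, w1   [Box-rule on 2 via w0Rw1]
7. not (c or not (a or not b)), w1   [neg-Dia-rule on 5 via w1Rw1]
8. a or not b, w1   [neg-or-rule on 7]
9. not b, w1   [or-rule on 8 (branches; this branch)]
Accessibility: w0Rw0, w0Rw1, w1Rw1
The negation has an open branch (countermodel exists).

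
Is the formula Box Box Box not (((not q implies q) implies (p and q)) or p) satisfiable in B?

Satisfiable (open branch found)

1. Box Box Box not (((not q implies q) implies (p and q)) or p), w0
2. Box Box not (((not q implies q) implies (p and q)) or p), w0
3. Box not (((not q implies q) implies (p and q)) or p), w0
4. not (((not q implies q) implies (p and q)) or p), w0
5. not ((not q implies q) implies (p and q)), w0
6. not p, w0
7. not q implies q, w0
8. not (p and q), w0
9. q, w0
Accessibility: w0Rw0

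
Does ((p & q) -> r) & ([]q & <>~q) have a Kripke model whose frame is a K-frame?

1. ((p & q) -> r) & ([]q & <>~q), 0
2. (p & q) -> r, 0   [&-rule on 1]
3. []q & <>~q, 0   [&-rule on 1]
4. []q, 0   [&-rule on 3]
5. <>~q, 0   [&-rule on 3]
6. ~(p & q), 0   [->-rule on 2 (branches; this branch)]
7. ~q, 0   [~&-rule on 6 (branches; this branch)]
8. ~q, 1   [<>-rule on 5: fresh world 1, 0R1]
9. q, 1   [[]-rule on 4 via 0R1]
Accessibility: 0R1
Branch closes: q and ~q both at 1.
All branches of the tableau close; one closing branch shown above.

No, unsatisfiable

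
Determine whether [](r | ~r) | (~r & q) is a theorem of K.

Tableau for the negation ~([](r | ~r) | (~r & q)):
1. ~([](r | ~r) | (~r & q)), 0
2. ~[](r | ~r), 0
3. ~(~r & q), 0
4. ~q, 0
5. ~(r | ~r), 1
6. ~r, 1
7. r, 1
Accessibility: 0R1
Branch closes: r and ~r both at 1.
All branches of the negation close; one closing branch shown above.

Valid in K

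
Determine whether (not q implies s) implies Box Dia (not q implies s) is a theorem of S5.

Tableau for the negation not ((not q implies s) implies Box Dia (not q implies s)):
1. not ((not q implies s) implies Box Dia (not q implies s)), u
2. not q implies s, u   [neg-implies-rule on 1]
3. not Box Dia (not q implies s), u   [neg-implies-rule on 1]
4. s, u   [implies-rule on 2 (branches; this branch)]
5. not Dia (not q implies s), v   [neg-Box-rule on 3: fresh world v, uRv]
6. not (not q implies s), u   [neg-Dia-rule on 5 via vRu]
7. not q, u   [neg-implies-rule on 6]
8. not s, u   [neg-implies-rule on 6]
Accessibility: uRu, uRv, vRu, vRv
Branch closes: s and not s both at u.
All branches of the negation close; one closing branch shown above.

Valid in S5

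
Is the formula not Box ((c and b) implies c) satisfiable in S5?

1. not Box ((c and b) implies c), 0
2. not ((c and b) implies c), 1
3. c and b, 1
4. not c, 1
5. c, 1
6. b, 1
Accessibility: 0R0, 0R1, 1R0, 1R1
Branch closes: c and not c both at 1.
(One branch shown.) All branches close.

Unsatisfiable (every branch closes)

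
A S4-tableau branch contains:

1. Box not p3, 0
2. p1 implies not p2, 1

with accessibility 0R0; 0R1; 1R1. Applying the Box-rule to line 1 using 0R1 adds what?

not p3, 1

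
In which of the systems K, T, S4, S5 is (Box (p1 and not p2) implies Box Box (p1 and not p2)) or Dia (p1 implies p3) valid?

T-tableau for the negation not ((Box (p1 and not p2) implies Box Box (p1 and not p2)) or Dia (p1 implies p3)):
1. not ((Box (p1 and not p2) implies Box Box (p1 and not p2)) or Dia (p1 implies p3)), u
2. not (Box (p1 and not p2) implies Box Box (p1 and not p2)), u   [neg-or-rule on 1]
3. not Dia (p1 implies p3), u   [neg-or-rule on 1]
4. Box (p1 and not p2), u   [neg-implies-rule on 2]
5. not Box Box (p1 and not p2), u   [neg-implies-rule on 2]
6. not (p1 implies p3), u   [neg-Dia-rule on 3 via uRu]
7. p1, u   [neg-implies-rule on 6]
8. not p3, u   [neg-implies-rule on 6]
9. p1 and not p2, u   [Box-rule on 4 via uRu]
10. not p2, u   [and-rule on 9]
11. not Box (p1 and not p2), v   [neg-Box-rule on 5: fresh world v, uRv]
12. not (p1 implies p3), v   [neg-Dia-rule on 3 via uRv]
13. p1, v   [neg-implies-rule on 12]
14. not p3, v   [neg-implies-rule on 12]
15. p1 and not p2, v   [Box-rule on 4 via uRv]
16. not p2, v   [and-rule on 15]
17. not (p1 and not p2), w   [neg-Box-rule on 11: fresh world w, vRw]
18. p2, w   [neg-and-rule on 17 (branches; this branch)]
Accessibility: uRu, uRv, vRv, vRw, wRw
Complete open branch: countermodel on a T-frame, so not valid in T, nor in K (the same frame is also a K-frame).
S4-tableau for the negation not ((Box (p1 and not p2) implies Box Box (p1 and not p2)) or Dia (p1 implies p3)):
1. not ((Box (p1 and not p2) implies Box Box (p1 and not p2)) or Dia (p1 implies p3)), u
2. not (Box (p1 and not p2) implies Box Box (p1 and not p2)), u   [neg-or-rule on 1]
3. not Dia (p1 implies p3), u   [neg-or-rule on 1]
4. Box (p1 and not p2), u   [neg-implies-rule on 2]
5. not Box Box (p1 and not p2), u   [neg-implies-rule on 2]
6. not (p1 implies p3), u   [neg-Dia-rule on 3 via uRu]
7. p1, u   [neg-implies-rule on 6]
8. not p3, u   [neg-implies-rule on 6]
9. p1 and not p2, u   [Box-rule on 4 via uRu]
10. not p2, u   [and-rule on 9]
11. not Box (p1 and not p2), v   [neg-Box-rule on 5: fresh world v, uRv]
12. not (p1 implies p3), v   [neg-Dia-rule on 3 via uRv]
13. p1, v   [neg-implies-rule on 12]
14. not p3, v   [neg-implies-rule on 12]
15. p1 and not p2, v   [Box-rule on 4 via uRv]
16. not p2, v   [and-rule on 15]
17. not (p1 and not p2), w   [neg-Box-rule on 11: fresh world w, vRw]
18. not (p1 implies p3), w   [neg-Dia-rule on 3 via uRw]
19. p1, w   [neg-implies-rule on 18]
20. not p3, w   [neg-implies-rule on 18]
21. p1 and not p2, w   [Box-rule on 4 via uRw]
22. not p2, w   [and-rule on 21]
23. p2, w   [neg-and-rule on 17 (branches; this branch)]
Accessibility: uRu, uRv, uRw, vRv, vRw, wRw
Branch closes: p2 and not p2 both at w.
Every branch closes (one shown): valid in S4, hence also in S5 (every theorem of S4 is a theorem of S5).

S4, S5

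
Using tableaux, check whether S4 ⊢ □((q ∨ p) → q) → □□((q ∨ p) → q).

Yes, valid

Tableau for the negation ¬(□((q ∨ p) → q) → □□((q ∨ p) → q)):
1. ¬(□((q ∨ p) → q) → □□((q ∨ p) → q)), u
2. □((q ∨ p) → q), u
3. ¬□□((q ∨ p) → q), u
4. (q ∨ p) → q, u
5. ¬(q ∨ p), u
6. ¬q, u
7. ¬p, u
8. ¬□((q ∨ p) → q), v
9. (q ∨ p) → q, v
10. ¬(q ∨ p), v
11. ¬q, v
12. ¬p, v
13. ¬((q ∨ p) → q), w
14. q ∨ p, w
15. ¬q, w
16. (q ∨ p) → q, w
17. p, w
18. ¬(q ∨ p), w
19. ¬p, w
Accessibility: uRu, uRv, uRw, vRv, vRw, wRw
Branch closes: p and ¬p both at w.
Every branch of the negation's tableau closes; the branch above is one of them.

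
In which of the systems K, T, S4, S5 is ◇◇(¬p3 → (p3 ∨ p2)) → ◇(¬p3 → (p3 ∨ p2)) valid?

S4, S5

S4-tableau for the negation ¬(◇◇(¬p3 → (p3 ∨ p2)) → ◇(¬p3 → (p3 ∨ p2))):
1. ¬(◇◇(¬p3 → (p3 ∨ p2)) → ◇(¬p3 → (p3 ∨ p2))), w0
2. ◇◇(¬p3 → (p3 ∨ p2)), w0
3. ¬◇(¬p3 → (p3 ∨ p2)), w0
4. ¬(¬p3 → (p3 ∨ p2)), w0
5. ¬p3, w0
6. ¬(p3 ∨ p2), w0
7. ¬p2, w0
8. ◇(¬p3 → (p3 ∨ p2)), w1
9. ¬(¬p3 → (p3 ∨ p2)), w1
10. ¬p3, w1
11. ¬(p3 ∨ p2), w1
12. ¬p2, w1
13. ¬p3 → (p3 ∨ p2), w2
14. ¬(¬p3 → (p3 ∨ p2)), w2
15. ¬p3, w2
16. ¬(p3 ∨ p2), w2
17. ¬p2, w2
18. p3 ∨ p2, w2
19. p2, w2
Accessibility: w0Rw0, w0Rw1, w0Rw2, w1Rw1, w1Rw2, w2Rw2
Branch closes: p2 and ¬p2 both at w2.
Every branch closes (one shown): valid in S4, hence also in S5 (every theorem of S4 is a theorem of S5).
T-tableau for the negation ¬(◇◇(¬p3 → (p3 ∨ p2)) → ◇(¬p3 → (p3 ∨ p2))):
1. ¬(◇◇(¬p3 → (p3 ∨ p2)) → ◇(¬p3 → (p3 ∨ p2))), w0
2. ◇◇(¬p3 → (p3 ∨ p2)), w0
3. ¬◇(¬p3 → (p3 ∨ p2)), w0
4. ¬(¬p3 → (p3 ∨ p2)), w0
5. ¬p3, w0
6. ¬(p3 ∨ p2), w0
7. ¬p2, w0
8. ◇(¬p3 → (p3 ∨ p2)), w1
9. ¬(¬p3 → (p3 ∨ p2)), w1
10. ¬p3, w1
11. ¬(p3 ∨ p2), w1
12. ¬p2, w1
13. ¬p3 → (p3 ∨ p2), w2
14. p3 ∨ p2, w2
15. p2, w2
Accessibility: w0Rw0, w0Rw1, w1Rw1, w1Rw2, w2Rw2
Complete open branch: countermodel on a T-frame, so not valid in T, nor in K (the same frame is also a K-frame).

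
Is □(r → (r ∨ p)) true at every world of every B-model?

Tableau for the negation ¬□(r → (r ∨ p)):
1. ¬□(r → (r ∨ p)), w0
2. ¬(r → (r ∨ p)), w1
3. r, w1
4. ¬(r ∨ p), w1
5. ¬r, w1
6. ¬p, w1
Accessibility: w0Rw0, w0Rw1, w1Rw0, w1Rw1
Branch closes: r and ¬r both at w1.
Every branch of the negation's tableau closes; the branch above is one of them.

Valid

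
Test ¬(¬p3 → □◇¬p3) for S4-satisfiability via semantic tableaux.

1. ¬(¬p3 → □◇¬p3), u
2. ¬p3, u
3. ¬□◇¬p3, u
4. ¬◇¬p3, v
5. p3, v
Accessibility: uRu, uRv, vRv

Yes, satisfiable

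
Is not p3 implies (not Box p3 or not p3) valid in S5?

Yes, valid

Tableau for the negation not (not p3 implies (not Box p3 or not p3)):
1. not (not p3 implies (not Box p3 or not p3)), 0
2. not p3, 0
3. not (not Box p3 or not p3), 0
4. Box p3, 0
5. p3, 0
Accessibility: 0R0
Branch closes: p3 and not p3 both at 0.
All branches of the negation close; one closing branch shown above.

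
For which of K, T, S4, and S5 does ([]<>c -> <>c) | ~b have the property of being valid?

K-tableau for the negation ~(([]<>c -> <>c) | ~b):
1. ~(([]<>c -> <>c) | ~b), w0
2. ~([]<>c -> <>c), w0
3. b, w0
4. []<>c, w0
5. ~<>c, w0
Complete open branch: countermodel on a K-frame, so not valid in K.
T-tableau for the negation ~(([]<>c -> <>c) | ~b):
1. ~(([]<>c -> <>c) | ~b), w0
2. ~([]<>c -> <>c), w0
3. b, w0
4. []<>c, w0
5. ~<>c, w0
6. <>c, w0
7. ~c, w0
8. c, w1
9. <>c, w1
10. ~c, w1
Accessibility: w0Rw0, w0Rw1, w1Rw1
Branch closes: c and ~c both at w1.
Every branch closes (one shown): valid in T, hence also in S4, S5 (every theorem of T is a theorem of S4 and S5).

T, S4, S5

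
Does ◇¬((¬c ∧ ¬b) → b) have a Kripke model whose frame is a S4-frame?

1. ◇¬((¬c ∧ ¬b) → b), w0
2. ¬((¬c ∧ ¬b) → b), w1
3. ¬c ∧ ¬b, w1
4. ¬b, w1
5. ¬c, w1
Accessibility: w0Rw0, w0Rw1, w1Rw1

Satisfiable (open branch found)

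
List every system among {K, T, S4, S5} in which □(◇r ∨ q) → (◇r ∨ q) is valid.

T, S4, S5

K-tableau for the negation ¬(□(◇r ∨ q) → (◇r ∨ q)):
1. ¬(□(◇r ∨ q) → (◇r ∨ q)), 0
2. □(◇r ∨ q), 0   [¬→-rule on 1]
3. ¬(◇r ∨ q), 0   [¬→-rule on 1]
4. ¬◇r, 0   [¬∨-rule on 3]
5. ¬q, 0   [¬∨-rule on 3]
Complete open branch: countermodel on a K-frame, so not valid in K.
T-tableau for the negation ¬(□(◇r ∨ q) → (◇r ∨ q)):
1. ¬(□(◇r ∨ q) → (◇r ∨ q)), 0
2. □(◇r ∨ q), 0   [¬→-rule on 1]
3. ¬(◇r ∨ q), 0   [¬→-rule on 1]
4. ¬◇r, 0   [¬∨-rule on 3]
5. ¬q, 0   [¬∨-rule on 3]
6. ◇r ∨ q, 0   [□-rule on 2 via 0R0]
7. ¬r, 0   [¬◇-rule on 4 via 0R0]
8. ◇r, 0   [∨-rule on 6 (branches; this branch)]
9. r, 1   [◇-rule on 8: fresh world 1, 0R1]
10. ◇r ∨ q, 1   [□-rule on 2 via 0R1]
11. ¬r, 1   [¬◇-rule on 4 via 0R1]
Accessibility: 0R0, 0R1, 1R1
Branch closes: r and ¬r both at 1.
Every branch closes (one shown): valid in T, hence also in S4, S5 (every theorem of T is a theorem of S4 and S5).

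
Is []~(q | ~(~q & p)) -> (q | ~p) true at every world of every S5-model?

Tableau for the negation ~([]~(q | ~(~q & p)) -> (q | ~p)):
1. ~([]~(q | ~(~q & p)) -> (q | ~p)), u
2. []~(q | ~(~q & p)), u   [~->-rule on 1]
3. ~(q | ~p), u   [~->-rule on 1]
4. ~q, u   [~|-rule on 3]
5. p, u   [~|-rule on 3]
6. ~(q | ~(~q & p)), u   [[]-rule on 2 via uRu]
7. ~q & p, u   [~|-rule on 6]
Accessibility: uRu
The negation has an open branch (countermodel exists).

Invalid (countermodel exists)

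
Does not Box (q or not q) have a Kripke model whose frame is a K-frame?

Unsatisfiable

1. not Box (q or not q), w0
2. not (q or not q), w1   [neg-Box-rule on 1: fresh world w1, w0Rw1]
3. not q, w1   [neg-or-rule on 2]
4. q, w1   [neg-or-rule on 2]
Accessibility: w0Rw1
Branch closes: q and not q both at w1.
All branches of the tableau close; one closing branch shown above.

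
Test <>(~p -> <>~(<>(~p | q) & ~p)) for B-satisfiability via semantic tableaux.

Satisfiable

1. <>(~p -> <>~(<>(~p | q) & ~p)), w0
2. ~p -> <>~(<>(~p | q) & ~p), w1   [<>-rule on 1: fresh world w1, w0Rw1]
3. <>~(<>(~p | q) & ~p), w1   [->-rule on 2 (branches; this branch)]
4. ~(<>(~p | q) & ~p), w2   [<>-rule on 3: fresh world w2, w1Rw2]
5. p, w2   [~&-rule on 4 (branches; this branch)]
Accessibility: w0Rw0, w0Rw1, w1Rw0, w1Rw1, w1Rw2, w2Rw1, w2Rw2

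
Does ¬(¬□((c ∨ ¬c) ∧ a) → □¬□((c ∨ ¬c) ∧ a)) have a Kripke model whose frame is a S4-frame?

1. ¬(¬□((c ∨ ¬c) ∧ a) → □¬□((c ∨ ¬c) ∧ a)), u
2. ¬□((c ∨ ¬c) ∧ a), u
3. ¬□¬□((c ∨ ¬c) ∧ a), u
4. ¬((c ∨ ¬c) ∧ a), v
5. ¬a, v
6. □((c ∨ ¬c) ∧ a), w
7. (c ∨ ¬c) ∧ a, w
8. c ∨ ¬c, w
9. a, w
10. ¬c, w
Accessibility: uRu, uRv, uRw, vRv, wRw

Satisfiable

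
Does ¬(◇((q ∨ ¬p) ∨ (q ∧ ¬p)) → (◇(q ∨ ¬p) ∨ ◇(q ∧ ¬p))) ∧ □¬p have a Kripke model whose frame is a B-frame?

No, unsatisfiable

1. ¬(◇((q ∨ ¬p) ∨ (q ∧ ¬p)) → (◇(q ∨ ¬p) ∨ ◇(q ∧ ¬p))) ∧ □¬p, u
2. ¬(◇((q ∨ ¬p) ∨ (q ∧ ¬p)) → (◇(q ∨ ¬p) ∨ ◇(q ∧ ¬p))), u
3. □¬p, u
4. ◇((q ∨ ¬p) ∨ (q ∧ ¬p)), u
5. ¬(◇(q ∨ ¬p) ∨ ◇(q ∧ ¬p)), u
6. ¬◇(q ∨ ¬p), u
7. ¬◇(q ∧ ¬p), u
8. ¬p, u
9. ¬(q ∨ ¬p), u
10. ¬q, u
11. p, u
Accessibility: uRu
Branch closes: p and ¬p both at u.
(One branch shown.) All branches close.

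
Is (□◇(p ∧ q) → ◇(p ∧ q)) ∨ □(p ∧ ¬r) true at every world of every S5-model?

Tableau for the negation ¬((□◇(p ∧ q) → ◇(p ∧ q)) ∨ □(p ∧ ¬r)):
1. ¬((□◇(p ∧ q) → ◇(p ∧ q)) ∨ □(p ∧ ¬r)), w0
2. ¬(□◇(p ∧ q) → ◇(p ∧ q)), w0
3. ¬□(p ∧ ¬r), w0
4. □◇(p ∧ q), w0
5. ¬◇(p ∧ q), w0
6. ◇(p ∧ q), w0
7. ¬(p ∧ q), w0
8. ¬q, w0
9. ¬(p ∧ ¬r), w1
10. ◇(p ∧ q), w1
11. ¬(p ∧ q), w1
12. r, w1
13. ¬q, w1
14. p ∧ q, w2
15. p, w2
16. q, w2
17. ◇(p ∧ q), w2
18. ¬(p ∧ q), w2
19. ¬q, w2
Accessibility: w0Rw0, w0Rw1, w0Rw2, w1Rw0, w1Rw1, w1Rw2, w2Rw0, w2Rw1, w2Rw2
Branch closes: q and ¬q both at w2.
Every branch of the negation's tableau closes; the branch above is one of them.

Valid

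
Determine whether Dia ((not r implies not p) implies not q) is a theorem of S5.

Tableau for the negation not Dia ((not r implies not p) implies not q):
1. not Dia ((not r implies not p) implies not q), 0
2. not ((not r implies not p) implies not q), 0
3. not r implies not p, 0
4. q, 0
5. not p, 0
Accessibility: 0R0
The negation has an open branch (countermodel exists).

Invalid (countermodel exists)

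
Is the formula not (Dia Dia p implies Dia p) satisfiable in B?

Satisfiable

1. not (Dia Dia p implies Dia p), u
2. Dia Dia p, u   [neg-implies-rule on 1]
3. not Dia p, u   [neg-implies-rule on 1]
4. not p, u   [neg-Dia-rule on 3 via uRu]
5. Dia p, v   [Dia-rule on 2: fresh world v, uRv]
6. not p, v   [neg-Dia-rule on 3 via uRv]
7. p, w   [Dia-rule on 5: fresh world w, vRw]
Accessibility: uRu, uRv, vRu, vRv, vRw, wRv, wRw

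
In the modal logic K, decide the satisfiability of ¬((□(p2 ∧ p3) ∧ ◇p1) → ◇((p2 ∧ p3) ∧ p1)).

Unsatisfiable

1. ¬((□(p2 ∧ p3) ∧ ◇p1) → ◇((p2 ∧ p3) ∧ p1)), u
2. □(p2 ∧ p3) ∧ ◇p1, u
3. ¬◇((p2 ∧ p3) ∧ p1), u
4. □(p2 ∧ p3), u
5. ◇p1, u
6. p1, v
7. ¬((p2 ∧ p3) ∧ p1), v
8. p2 ∧ p3, v
9. p2, v
10. p3, v
11. ¬(p2 ∧ p3), v
12. ¬p3, v
Accessibility: uRv
Branch closes: p3 and ¬p3 both at v.
All branches of the tableau close; one closing branch shown above.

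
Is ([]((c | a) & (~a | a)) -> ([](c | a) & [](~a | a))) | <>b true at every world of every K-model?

Tableau for the negation ~(([]((c | a) & (~a | a)) -> ([](c | a) & [](~a | a))) | <>b):
1. ~(([]((c | a) & (~a | a)) -> ([](c | a) & [](~a | a))) | <>b), u
2. ~([]((c | a) & (~a | a)) -> ([](c | a) & [](~a | a))), u   [~|-rule on 1]
3. ~<>b, u   [~|-rule on 1]
4. []((c | a) & (~a | a)), u   [~->-rule on 2]
5. ~([](c | a) & [](~a | a)), u   [~->-rule on 2]
6. ~[](c | a), u   [~&-rule on 5 (branches; this branch)]
7. ~(c | a), v   [~[]-rule on 6: fresh world v, uRv]
8. ~c, v   [~|-rule on 7]
9. ~a, v   [~|-rule on 7]
10. ~b, v   [~<>-rule on 3 via uRv]
11. (c | a) & (~a | a), v   [[]-rule on 4 via uRv]
12. c | a, v   [&-rule on 11]
13. ~a | a, v   [&-rule on 11]
14. a, v   [|-rule on 12 (branches; this branch)]
Accessibility: uRv
Branch closes: a and ~a both at v.
All branches of the negation close; one closing branch shown above.

Valid in K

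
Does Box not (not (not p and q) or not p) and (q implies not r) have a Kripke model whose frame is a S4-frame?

Unsatisfiable (every branch closes)

1. Box not (not (not p and q) or not p) and (q implies not r), u
2. Box not (not (not p and q) or not p), u
3. q implies not r, u
4. not (not (not p and q) or not p), u
5. not p and q, u
6. p, u
7. not p, u
8. q, u
Accessibility: uRu
Branch closes: p and not p both at u.
(One branch shown.) All branches close.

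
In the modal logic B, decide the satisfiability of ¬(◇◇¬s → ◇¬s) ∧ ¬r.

Satisfiable (open branch found)

1. ¬(◇◇¬s → ◇¬s) ∧ ¬r, u
2. ¬(◇◇¬s → ◇¬s), u
3. ¬r, u
4. ◇◇¬s, u
5. ¬◇¬s, u
6. s, u
7. ◇¬s, v
8. s, v
9. ¬s, w
Accessibility: uRu, uRv, vRu, vRv, vRw, wRv, wRw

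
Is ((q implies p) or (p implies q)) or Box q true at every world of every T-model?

Yes, valid

Tableau for the negation not (((q implies p) or (p implies q)) or Box q):
1. not (((q implies p) or (p implies q)) or Box q), 0
2. not ((q implies p) or (p implies q)), 0   [neg-or-rule on 1]
3. not Box q, 0   [neg-or-rule on 1]
4. not (q implies p), 0   [neg-or-rule on 2]
5. not (p implies q), 0   [neg-or-rule on 2]
6. q, 0   [neg-implies-rule on 4]
7. not p, 0   [neg-implies-rule on 4]
8. p, 0   [neg-implies-rule on 5]
9. not q, 0   [neg-implies-rule on 5]
Accessibility: 0R0
Branch closes: p and not p both at 0.
Every branch of the negation's tableau closes; the branch above is one of them.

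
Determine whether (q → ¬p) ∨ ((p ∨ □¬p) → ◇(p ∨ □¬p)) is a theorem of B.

Valid

Tableau for the negation ¬((q → ¬p) ∨ ((p ∨ □¬p) → ◇(p ∨ □¬p))):
1. ¬((q → ¬p) ∨ ((p ∨ □¬p) → ◇(p ∨ □¬p))), w0
2. ¬(q → ¬p), w0
3. ¬((p ∨ □¬p) → ◇(p ∨ □¬p)), w0
4. q, w0
5. p, w0
6. p ∨ □¬p, w0
7. ¬◇(p ∨ □¬p), w0
8. ¬(p ∨ □¬p), w0
9. ¬p, w0
10. ¬□¬p, w0
Accessibility: w0Rw0
Branch closes: p and ¬p both at w0.
Every branch of the negation's tableau closes; the branch above is one of them.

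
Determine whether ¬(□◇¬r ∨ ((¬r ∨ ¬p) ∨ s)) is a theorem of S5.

No, not valid

Tableau for the negation □◇¬r ∨ ((¬r ∨ ¬p) ∨ s):
1. □◇¬r ∨ ((¬r ∨ ¬p) ∨ s), w0
2. (¬r ∨ ¬p) ∨ s, w0
3. s, w0
Accessibility: w0Rw0
The negation has an open branch (countermodel exists).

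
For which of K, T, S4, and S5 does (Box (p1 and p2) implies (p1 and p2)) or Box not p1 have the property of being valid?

T-tableau for the negation not ((Box (p1 and p2) implies (p1 and p2)) or Box not p1):
1. not ((Box (p1 and p2) implies (p1 and p2)) or Box not p1), w0
2. not (Box (p1 and p2) implies (p1 and p2)), w0
3. not Box not p1, w0
4. Box (p1 and p2), w0
5. not (p1 and p2), w0
6. p1 and p2, w0
7. p1, w0
8. p2, w0
9. not p2, w0
Accessibility: w0Rw0
Branch closes: p2 and not p2 both at w0.
Every branch closes (one shown): valid in T, hence also in S4, S5 (every theorem of T is a theorem of S4 and S5).
K-tableau for the negation not ((Box (p1 and p2) implies (p1 and p2)) or Box not p1):
1. not ((Box (p1 and p2) implies (p1 and p2)) or Box not p1), w0
2. not (Box (p1 and p2) implies (p1 and p2)), w0
3. not Box not p1, w0
4. Box (p1 and p2), w0
5. not (p1 and p2), w0
6. not p2, w0
7. p1, w1
8. p1 and p2, w1
9. p2, w1
Accessibility: w0Rw1
Complete open branch: countermodel on a K-frame, so not valid in K.

T, S4, S5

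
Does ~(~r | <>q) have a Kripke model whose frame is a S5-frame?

1. ~(~r | <>q), w0
2. r, w0
3. ~<>q, w0
4. ~q, w0
Accessibility: w0Rw0

Satisfiable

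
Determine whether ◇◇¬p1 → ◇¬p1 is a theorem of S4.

Yes, valid

Tableau for the negation ¬(◇◇¬p1 → ◇¬p1):
1. ¬(◇◇¬p1 → ◇¬p1), u
2. ◇◇¬p1, u
3. ¬◇¬p1, u
4. p1, u
5. ◇¬p1, v
6. p1, v
7. ¬p1, w
8. p1, w
Accessibility: uRu, uRv, uRw, vRv, vRw, wRw
Branch closes: p1 and ¬p1 both at w.
Every branch of the negation's tableau closes; the branch above is one of them.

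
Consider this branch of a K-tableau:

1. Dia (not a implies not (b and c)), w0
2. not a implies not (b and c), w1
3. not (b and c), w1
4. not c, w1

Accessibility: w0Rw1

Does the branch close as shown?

Open

There is no literal clash: for every atom and world, at most one sign appears.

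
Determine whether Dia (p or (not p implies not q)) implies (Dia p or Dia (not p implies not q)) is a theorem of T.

Valid

Tableau for the negation not (Dia (p or (not p implies not q)) implies (Dia p or Dia (not p implies not q))):
1. not (Dia (p or (not p implies not q)) implies (Dia p or Dia (not p implies not q))), u
2. Dia (p or (not p implies not q)), u
3. not (Dia p or Dia (not p implies not q)), u
4. not Dia p, u
5. not Dia (not p implies not q), u
6. not p, u
7. not (not p implies not q), u
8. q, u
9. p or (not p implies not q), v
10. not p, v
11. not (not p implies not q), v
12. q, v
13. not p implies not q, v
14. not q, v
Accessibility: uRu, uRv, vRv
Branch closes: q and not q both at v.
Every branch of the negation's tableau closes; the branch above is one of them.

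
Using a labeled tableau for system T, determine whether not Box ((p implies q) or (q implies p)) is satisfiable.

No, unsatisfiable

1. not Box ((p implies q) or (q implies p)), 0
2. not ((p implies q) or (q implies p)), 1
3. not (p implies q), 1
4. not (q implies p), 1
5. p, 1
6. not q, 1
7. q, 1
8. not p, 1
Accessibility: 0R0, 0R1, 1R1
Branch closes: q and not q both at 1.
Every branch closes; the branch above is one of them.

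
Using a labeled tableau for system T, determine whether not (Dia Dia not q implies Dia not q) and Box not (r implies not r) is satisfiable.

Satisfiable (open branch found)

1. not (Dia Dia not q implies Dia not q) and Box not (r implies not r), u
2. not (Dia Dia not q implies Dia not q), u
3. Box not (r implies not r), u
4. Dia Dia not q, u
5. not Dia not q, u
6. not (r implies not r), u
7. r, u
8. q, u
9. Dia not q, v
10. not (r implies not r), v
11. r, v
12. q, v
13. not q, w
Accessibility: uRu, uRv, vRv, vRw, wRw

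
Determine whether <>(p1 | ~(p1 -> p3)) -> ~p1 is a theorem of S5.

Invalid (countermodel exists)

Tableau for the negation ~(<>(p1 | ~(p1 -> p3)) -> ~p1):
1. ~(<>(p1 | ~(p1 -> p3)) -> ~p1), 0
2. <>(p1 | ~(p1 -> p3)), 0   [~->-rule on 1]
3. p1, 0   [~->-rule on 1]
4. p1 | ~(p1 -> p3), 1   [<>-rule on 2: fresh world 1, 0R1]
5. ~(p1 -> p3), 1   [|-rule on 4 (branches; this branch)]
6. p1, 1   [~->-rule on 5]
7. ~p3, 1   [~->-rule on 5]
Accessibility: 0R0, 0R1, 1R0, 1R1
The negation has an open branch (countermodel exists).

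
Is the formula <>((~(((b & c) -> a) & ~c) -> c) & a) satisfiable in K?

Satisfiable (open branch found)

1. <>((~(((b & c) -> a) & ~c) -> c) & a), 0
2. (~(((b & c) -> a) & ~c) -> c) & a, 1   [<>-rule on 1: fresh world 1, 0R1]
3. ~(((b & c) -> a) & ~c) -> c, 1   [&-rule on 2]
4. a, 1   [&-rule on 2]
5. c, 1   [->-rule on 3 (branches; this branch)]
Accessibility: 0R1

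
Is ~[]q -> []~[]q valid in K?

Tableau for the negation ~(~[]q -> []~[]q):
1. ~(~[]q -> []~[]q), w0
2. ~[]q, w0
3. ~[]~[]q, w0
4. ~q, w1
5. []q, w2
Accessibility: w0Rw1, w0Rw2
The negation has an open branch (countermodel exists).

No, not valid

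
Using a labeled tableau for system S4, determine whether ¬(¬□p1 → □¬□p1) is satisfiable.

1. ¬(¬□p1 → □¬□p1), u
2. ¬□p1, u
3. ¬□¬□p1, u
4. ¬p1, v
5. □p1, w
6. p1, w
Accessibility: uRu, uRv, uRw, vRv, wRw

Satisfiable (open branch found)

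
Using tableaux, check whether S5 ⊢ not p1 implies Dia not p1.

Yes, valid

Tableau for the negation not (not p1 implies Dia not p1):
1. not (not p1 implies Dia not p1), 0
2. not p1, 0   [neg-implies-rule on 1]
3. not Dia not p1, 0   [neg-implies-rule on 1]
4. p1, 0   [neg-Dia-rule on 3 via 0R0]
Accessibility: 0R0
Branch closes: p1 and not p1 both at 0.
All branches of the negation close; one closing branch shown above.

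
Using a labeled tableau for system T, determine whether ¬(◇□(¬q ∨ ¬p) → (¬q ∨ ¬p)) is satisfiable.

Yes, satisfiable

1. ¬(◇□(¬q ∨ ¬p) → (¬q ∨ ¬p)), w0
2. ◇□(¬q ∨ ¬p), w0
3. ¬(¬q ∨ ¬p), w0
4. q, w0
5. p, w0
6. □(¬q ∨ ¬p), w1
7. ¬q ∨ ¬p, w1
8. ¬p, w1
Accessibility: w0Rw0, w0Rw1, w1Rw1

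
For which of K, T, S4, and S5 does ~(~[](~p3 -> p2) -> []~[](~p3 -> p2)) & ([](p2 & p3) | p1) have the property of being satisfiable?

S4-tableau for the formula:
1. ~(~[](~p3 -> p2) -> []~[](~p3 -> p2)) & ([](p2 & p3) | p1), w0
2. ~(~[](~p3 -> p2) -> []~[](~p3 -> p2)), w0   [&-rule on 1]
3. [](p2 & p3) | p1, w0   [&-rule on 1]
4. ~[](~p3 -> p2), w0   [~->-rule on 2]
5. ~[]~[](~p3 -> p2), w0   [~->-rule on 2]
6. p1, w0   [|-rule on 3 (branches; this branch)]
7. ~(~p3 -> p2), w1   [~[]-rule on 4: fresh world w1, w0Rw1]
8. ~p3, w1   [~->-rule on 7]
9. ~p2, w1   [~->-rule on 7]
10. [](~p3 -> p2), w2   [~[]-rule on 5: fresh world w2, w0Rw2]
11. ~p3 -> p2, w2   [[]-rule on 10 via w2Rw2]
12. p2, w2   [->-rule on 11 (branches; this branch)]
Accessibility: w0Rw0, w0Rw1, w0Rw2, w1Rw1, w2Rw2
Complete open branch: satisfiable in S4, hence also in K, T (this S4-model is also a K-model and a T-model).
S5-tableau for the formula:
1. ~(~[](~p3 -> p2) -> []~[](~p3 -> p2)) & ([](p2 & p3) | p1), w0
2. ~(~[](~p3 -> p2) -> []~[](~p3 -> p2)), w0   [&-rule on 1]
3. [](p2 & p3) | p1, w0   [&-rule on 1]
4. ~[](~p3 -> p2), w0   [~->-rule on 2]
5. ~[]~[](~p3 -> p2), w0   [~->-rule on 2]
6. p1, w0   [|-rule on 3 (branches; this branch)]
7. ~(~p3 -> p2), w1   [~[]-rule on 4: fresh world w1, w0Rw1]
8. ~p3, w1   [~->-rule on 7]
9. ~p2, w1   [~->-rule on 7]
10. [](~p3 -> p2), w2   [~[]-rule on 5: fresh world w2, w0Rw2]
11. ~p3 -> p2, w0   [[]-rule on 10 via w2Rw0]
12. ~p3 -> p2, w1   [[]-rule on 10 via w2Rw1]
13. ~p3 -> p2, w2   [[]-rule on 10 via w2Rw2]
14. p2, w0   [->-rule on 11 (branches; this branch)]
15. p2, w1   [->-rule on 12 (branches; this branch)]
Accessibility: w0Rw0, w0Rw1, w0Rw2, w1Rw0, w1Rw1, w1Rw2, w2Rw0, w2Rw1, w2Rw2
Branch closes: p2 and ~p2 both at w1.
Every branch closes (one shown): unsatisfiable in S5.

K, T, S4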